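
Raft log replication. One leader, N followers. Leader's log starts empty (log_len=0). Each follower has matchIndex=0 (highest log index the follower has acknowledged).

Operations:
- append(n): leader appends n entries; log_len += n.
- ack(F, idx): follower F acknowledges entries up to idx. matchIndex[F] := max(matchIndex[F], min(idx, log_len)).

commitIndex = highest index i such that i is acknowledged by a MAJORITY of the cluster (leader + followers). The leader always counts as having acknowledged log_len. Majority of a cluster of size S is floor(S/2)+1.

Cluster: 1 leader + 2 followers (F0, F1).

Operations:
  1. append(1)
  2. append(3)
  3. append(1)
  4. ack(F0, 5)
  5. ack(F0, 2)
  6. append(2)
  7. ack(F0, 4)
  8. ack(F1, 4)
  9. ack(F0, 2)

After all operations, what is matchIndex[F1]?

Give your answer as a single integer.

Op 1: append 1 -> log_len=1
Op 2: append 3 -> log_len=4
Op 3: append 1 -> log_len=5
Op 4: F0 acks idx 5 -> match: F0=5 F1=0; commitIndex=5
Op 5: F0 acks idx 2 -> match: F0=5 F1=0; commitIndex=5
Op 6: append 2 -> log_len=7
Op 7: F0 acks idx 4 -> match: F0=5 F1=0; commitIndex=5
Op 8: F1 acks idx 4 -> match: F0=5 F1=4; commitIndex=5
Op 9: F0 acks idx 2 -> match: F0=5 F1=4; commitIndex=5

Answer: 4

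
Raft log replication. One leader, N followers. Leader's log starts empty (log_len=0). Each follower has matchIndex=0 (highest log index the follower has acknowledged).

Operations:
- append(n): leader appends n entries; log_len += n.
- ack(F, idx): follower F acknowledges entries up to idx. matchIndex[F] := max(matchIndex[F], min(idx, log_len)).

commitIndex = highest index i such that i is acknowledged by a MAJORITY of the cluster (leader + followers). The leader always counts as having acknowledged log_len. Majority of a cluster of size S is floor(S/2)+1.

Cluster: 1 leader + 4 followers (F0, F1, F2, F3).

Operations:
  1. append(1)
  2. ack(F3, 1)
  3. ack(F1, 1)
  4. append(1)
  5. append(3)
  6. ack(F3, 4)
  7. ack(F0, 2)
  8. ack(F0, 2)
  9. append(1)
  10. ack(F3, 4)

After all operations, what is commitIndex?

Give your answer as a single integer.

Op 1: append 1 -> log_len=1
Op 2: F3 acks idx 1 -> match: F0=0 F1=0 F2=0 F3=1; commitIndex=0
Op 3: F1 acks idx 1 -> match: F0=0 F1=1 F2=0 F3=1; commitIndex=1
Op 4: append 1 -> log_len=2
Op 5: append 3 -> log_len=5
Op 6: F3 acks idx 4 -> match: F0=0 F1=1 F2=0 F3=4; commitIndex=1
Op 7: F0 acks idx 2 -> match: F0=2 F1=1 F2=0 F3=4; commitIndex=2
Op 8: F0 acks idx 2 -> match: F0=2 F1=1 F2=0 F3=4; commitIndex=2
Op 9: append 1 -> log_len=6
Op 10: F3 acks idx 4 -> match: F0=2 F1=1 F2=0 F3=4; commitIndex=2

Answer: 2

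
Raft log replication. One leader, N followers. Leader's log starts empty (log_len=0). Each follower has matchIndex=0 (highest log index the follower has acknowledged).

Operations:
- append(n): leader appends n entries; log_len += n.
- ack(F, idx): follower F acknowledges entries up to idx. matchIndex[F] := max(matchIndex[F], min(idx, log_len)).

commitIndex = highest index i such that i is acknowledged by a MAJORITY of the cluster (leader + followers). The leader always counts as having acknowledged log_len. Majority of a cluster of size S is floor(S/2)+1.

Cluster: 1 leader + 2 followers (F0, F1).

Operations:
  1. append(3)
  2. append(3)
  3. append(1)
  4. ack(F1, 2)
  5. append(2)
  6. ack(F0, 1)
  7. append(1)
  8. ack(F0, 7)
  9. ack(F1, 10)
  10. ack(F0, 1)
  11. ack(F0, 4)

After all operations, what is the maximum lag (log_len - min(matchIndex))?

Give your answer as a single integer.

Answer: 3

Derivation:
Op 1: append 3 -> log_len=3
Op 2: append 3 -> log_len=6
Op 3: append 1 -> log_len=7
Op 4: F1 acks idx 2 -> match: F0=0 F1=2; commitIndex=2
Op 5: append 2 -> log_len=9
Op 6: F0 acks idx 1 -> match: F0=1 F1=2; commitIndex=2
Op 7: append 1 -> log_len=10
Op 8: F0 acks idx 7 -> match: F0=7 F1=2; commitIndex=7
Op 9: F1 acks idx 10 -> match: F0=7 F1=10; commitIndex=10
Op 10: F0 acks idx 1 -> match: F0=7 F1=10; commitIndex=10
Op 11: F0 acks idx 4 -> match: F0=7 F1=10; commitIndex=10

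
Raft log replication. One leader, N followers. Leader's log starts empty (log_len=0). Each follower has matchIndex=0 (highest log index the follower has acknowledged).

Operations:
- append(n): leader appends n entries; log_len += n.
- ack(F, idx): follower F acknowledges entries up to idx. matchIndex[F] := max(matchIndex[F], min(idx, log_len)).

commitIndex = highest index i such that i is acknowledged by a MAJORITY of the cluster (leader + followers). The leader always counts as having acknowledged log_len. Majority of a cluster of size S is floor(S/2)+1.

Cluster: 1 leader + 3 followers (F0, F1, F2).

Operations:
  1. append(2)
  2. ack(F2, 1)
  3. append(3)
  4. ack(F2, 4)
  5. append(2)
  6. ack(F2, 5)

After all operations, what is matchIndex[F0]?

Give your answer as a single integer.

Answer: 0

Derivation:
Op 1: append 2 -> log_len=2
Op 2: F2 acks idx 1 -> match: F0=0 F1=0 F2=1; commitIndex=0
Op 3: append 3 -> log_len=5
Op 4: F2 acks idx 4 -> match: F0=0 F1=0 F2=4; commitIndex=0
Op 5: append 2 -> log_len=7
Op 6: F2 acks idx 5 -> match: F0=0 F1=0 F2=5; commitIndex=0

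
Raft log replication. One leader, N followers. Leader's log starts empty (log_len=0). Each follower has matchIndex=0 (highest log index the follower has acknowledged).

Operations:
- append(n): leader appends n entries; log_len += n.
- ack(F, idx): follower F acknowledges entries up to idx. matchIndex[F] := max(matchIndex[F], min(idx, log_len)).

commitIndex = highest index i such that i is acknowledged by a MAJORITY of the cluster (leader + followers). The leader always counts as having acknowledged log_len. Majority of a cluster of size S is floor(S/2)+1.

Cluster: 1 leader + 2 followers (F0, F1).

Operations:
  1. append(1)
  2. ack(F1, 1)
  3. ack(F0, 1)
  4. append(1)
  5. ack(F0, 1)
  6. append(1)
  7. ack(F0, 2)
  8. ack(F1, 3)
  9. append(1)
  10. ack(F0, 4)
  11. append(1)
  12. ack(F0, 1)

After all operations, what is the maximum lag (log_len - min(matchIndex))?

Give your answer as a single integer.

Answer: 2

Derivation:
Op 1: append 1 -> log_len=1
Op 2: F1 acks idx 1 -> match: F0=0 F1=1; commitIndex=1
Op 3: F0 acks idx 1 -> match: F0=1 F1=1; commitIndex=1
Op 4: append 1 -> log_len=2
Op 5: F0 acks idx 1 -> match: F0=1 F1=1; commitIndex=1
Op 6: append 1 -> log_len=3
Op 7: F0 acks idx 2 -> match: F0=2 F1=1; commitIndex=2
Op 8: F1 acks idx 3 -> match: F0=2 F1=3; commitIndex=3
Op 9: append 1 -> log_len=4
Op 10: F0 acks idx 4 -> match: F0=4 F1=3; commitIndex=4
Op 11: append 1 -> log_len=5
Op 12: F0 acks idx 1 -> match: F0=4 F1=3; commitIndex=4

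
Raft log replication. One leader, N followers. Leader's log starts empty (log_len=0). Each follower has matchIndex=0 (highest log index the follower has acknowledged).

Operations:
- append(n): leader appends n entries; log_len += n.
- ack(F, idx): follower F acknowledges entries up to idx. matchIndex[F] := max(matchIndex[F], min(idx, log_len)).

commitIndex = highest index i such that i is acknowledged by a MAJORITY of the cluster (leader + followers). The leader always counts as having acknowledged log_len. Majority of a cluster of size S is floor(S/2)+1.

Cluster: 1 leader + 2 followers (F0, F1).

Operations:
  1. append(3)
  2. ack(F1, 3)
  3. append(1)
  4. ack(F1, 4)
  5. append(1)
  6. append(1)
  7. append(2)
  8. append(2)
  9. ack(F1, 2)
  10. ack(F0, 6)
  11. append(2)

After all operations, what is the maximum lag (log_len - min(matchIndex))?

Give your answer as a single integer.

Answer: 8

Derivation:
Op 1: append 3 -> log_len=3
Op 2: F1 acks idx 3 -> match: F0=0 F1=3; commitIndex=3
Op 3: append 1 -> log_len=4
Op 4: F1 acks idx 4 -> match: F0=0 F1=4; commitIndex=4
Op 5: append 1 -> log_len=5
Op 6: append 1 -> log_len=6
Op 7: append 2 -> log_len=8
Op 8: append 2 -> log_len=10
Op 9: F1 acks idx 2 -> match: F0=0 F1=4; commitIndex=4
Op 10: F0 acks idx 6 -> match: F0=6 F1=4; commitIndex=6
Op 11: append 2 -> log_len=12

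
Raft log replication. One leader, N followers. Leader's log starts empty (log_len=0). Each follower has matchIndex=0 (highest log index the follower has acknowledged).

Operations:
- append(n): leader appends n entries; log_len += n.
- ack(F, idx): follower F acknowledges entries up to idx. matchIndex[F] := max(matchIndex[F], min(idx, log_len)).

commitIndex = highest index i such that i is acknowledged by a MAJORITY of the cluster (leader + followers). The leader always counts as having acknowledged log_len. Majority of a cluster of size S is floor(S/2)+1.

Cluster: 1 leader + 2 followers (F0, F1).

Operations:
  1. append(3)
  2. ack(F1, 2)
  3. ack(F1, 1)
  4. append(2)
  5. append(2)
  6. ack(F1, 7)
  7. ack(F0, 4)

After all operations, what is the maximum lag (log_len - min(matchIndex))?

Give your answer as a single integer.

Answer: 3

Derivation:
Op 1: append 3 -> log_len=3
Op 2: F1 acks idx 2 -> match: F0=0 F1=2; commitIndex=2
Op 3: F1 acks idx 1 -> match: F0=0 F1=2; commitIndex=2
Op 4: append 2 -> log_len=5
Op 5: append 2 -> log_len=7
Op 6: F1 acks idx 7 -> match: F0=0 F1=7; commitIndex=7
Op 7: F0 acks idx 4 -> match: F0=4 F1=7; commitIndex=7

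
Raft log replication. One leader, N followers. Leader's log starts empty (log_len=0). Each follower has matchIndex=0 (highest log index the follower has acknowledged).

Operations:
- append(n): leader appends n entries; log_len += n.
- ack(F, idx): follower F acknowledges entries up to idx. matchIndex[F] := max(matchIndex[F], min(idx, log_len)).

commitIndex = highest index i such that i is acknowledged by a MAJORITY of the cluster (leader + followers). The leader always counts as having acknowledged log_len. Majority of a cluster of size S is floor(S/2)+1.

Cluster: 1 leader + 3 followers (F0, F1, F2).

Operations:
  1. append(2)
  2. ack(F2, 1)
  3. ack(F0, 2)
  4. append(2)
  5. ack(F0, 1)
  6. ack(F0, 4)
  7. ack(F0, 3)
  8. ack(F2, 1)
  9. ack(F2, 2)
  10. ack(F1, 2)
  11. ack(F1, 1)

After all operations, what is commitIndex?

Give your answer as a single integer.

Op 1: append 2 -> log_len=2
Op 2: F2 acks idx 1 -> match: F0=0 F1=0 F2=1; commitIndex=0
Op 3: F0 acks idx 2 -> match: F0=2 F1=0 F2=1; commitIndex=1
Op 4: append 2 -> log_len=4
Op 5: F0 acks idx 1 -> match: F0=2 F1=0 F2=1; commitIndex=1
Op 6: F0 acks idx 4 -> match: F0=4 F1=0 F2=1; commitIndex=1
Op 7: F0 acks idx 3 -> match: F0=4 F1=0 F2=1; commitIndex=1
Op 8: F2 acks idx 1 -> match: F0=4 F1=0 F2=1; commitIndex=1
Op 9: F2 acks idx 2 -> match: F0=4 F1=0 F2=2; commitIndex=2
Op 10: F1 acks idx 2 -> match: F0=4 F1=2 F2=2; commitIndex=2
Op 11: F1 acks idx 1 -> match: F0=4 F1=2 F2=2; commitIndex=2

Answer: 2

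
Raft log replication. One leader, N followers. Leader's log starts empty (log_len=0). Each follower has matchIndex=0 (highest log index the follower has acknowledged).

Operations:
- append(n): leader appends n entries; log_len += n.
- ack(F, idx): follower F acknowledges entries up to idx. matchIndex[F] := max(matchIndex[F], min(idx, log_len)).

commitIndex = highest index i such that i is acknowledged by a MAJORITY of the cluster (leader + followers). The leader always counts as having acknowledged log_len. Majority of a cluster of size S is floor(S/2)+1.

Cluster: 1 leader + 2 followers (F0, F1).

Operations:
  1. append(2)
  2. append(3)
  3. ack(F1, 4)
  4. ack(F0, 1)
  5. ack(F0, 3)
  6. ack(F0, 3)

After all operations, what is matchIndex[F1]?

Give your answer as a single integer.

Op 1: append 2 -> log_len=2
Op 2: append 3 -> log_len=5
Op 3: F1 acks idx 4 -> match: F0=0 F1=4; commitIndex=4
Op 4: F0 acks idx 1 -> match: F0=1 F1=4; commitIndex=4
Op 5: F0 acks idx 3 -> match: F0=3 F1=4; commitIndex=4
Op 6: F0 acks idx 3 -> match: F0=3 F1=4; commitIndex=4

Answer: 4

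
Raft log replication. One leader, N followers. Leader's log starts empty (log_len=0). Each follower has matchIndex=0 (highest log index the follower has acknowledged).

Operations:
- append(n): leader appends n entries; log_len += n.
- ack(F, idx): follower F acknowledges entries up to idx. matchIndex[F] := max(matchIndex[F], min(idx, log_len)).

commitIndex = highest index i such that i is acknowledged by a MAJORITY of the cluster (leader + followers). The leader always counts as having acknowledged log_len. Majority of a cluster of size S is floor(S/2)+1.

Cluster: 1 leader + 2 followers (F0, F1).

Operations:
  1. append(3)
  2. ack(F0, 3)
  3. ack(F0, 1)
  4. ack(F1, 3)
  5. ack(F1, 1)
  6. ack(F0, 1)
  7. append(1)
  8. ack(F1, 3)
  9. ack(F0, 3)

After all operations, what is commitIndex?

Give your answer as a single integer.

Op 1: append 3 -> log_len=3
Op 2: F0 acks idx 3 -> match: F0=3 F1=0; commitIndex=3
Op 3: F0 acks idx 1 -> match: F0=3 F1=0; commitIndex=3
Op 4: F1 acks idx 3 -> match: F0=3 F1=3; commitIndex=3
Op 5: F1 acks idx 1 -> match: F0=3 F1=3; commitIndex=3
Op 6: F0 acks idx 1 -> match: F0=3 F1=3; commitIndex=3
Op 7: append 1 -> log_len=4
Op 8: F1 acks idx 3 -> match: F0=3 F1=3; commitIndex=3
Op 9: F0 acks idx 3 -> match: F0=3 F1=3; commitIndex=3

Answer: 3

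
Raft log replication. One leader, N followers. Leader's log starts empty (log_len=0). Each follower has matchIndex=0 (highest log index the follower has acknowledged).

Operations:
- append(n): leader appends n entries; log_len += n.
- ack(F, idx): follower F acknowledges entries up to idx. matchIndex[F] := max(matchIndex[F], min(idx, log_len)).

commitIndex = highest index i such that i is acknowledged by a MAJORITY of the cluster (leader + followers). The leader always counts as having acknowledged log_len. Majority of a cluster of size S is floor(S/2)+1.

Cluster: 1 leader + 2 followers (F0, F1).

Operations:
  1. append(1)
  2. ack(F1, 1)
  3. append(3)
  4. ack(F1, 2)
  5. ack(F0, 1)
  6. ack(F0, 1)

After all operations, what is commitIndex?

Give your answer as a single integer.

Answer: 2

Derivation:
Op 1: append 1 -> log_len=1
Op 2: F1 acks idx 1 -> match: F0=0 F1=1; commitIndex=1
Op 3: append 3 -> log_len=4
Op 4: F1 acks idx 2 -> match: F0=0 F1=2; commitIndex=2
Op 5: F0 acks idx 1 -> match: F0=1 F1=2; commitIndex=2
Op 6: F0 acks idx 1 -> match: F0=1 F1=2; commitIndex=2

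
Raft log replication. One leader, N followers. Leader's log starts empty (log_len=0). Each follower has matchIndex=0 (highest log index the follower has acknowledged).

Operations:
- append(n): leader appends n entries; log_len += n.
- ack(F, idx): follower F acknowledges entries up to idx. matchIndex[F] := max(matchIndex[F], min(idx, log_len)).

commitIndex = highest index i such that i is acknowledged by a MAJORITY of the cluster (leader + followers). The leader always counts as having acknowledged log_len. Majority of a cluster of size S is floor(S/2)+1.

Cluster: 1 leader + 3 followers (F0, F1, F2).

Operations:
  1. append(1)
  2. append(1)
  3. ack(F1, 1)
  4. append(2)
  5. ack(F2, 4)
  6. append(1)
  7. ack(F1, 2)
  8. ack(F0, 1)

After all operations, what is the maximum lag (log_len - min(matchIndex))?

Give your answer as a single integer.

Op 1: append 1 -> log_len=1
Op 2: append 1 -> log_len=2
Op 3: F1 acks idx 1 -> match: F0=0 F1=1 F2=0; commitIndex=0
Op 4: append 2 -> log_len=4
Op 5: F2 acks idx 4 -> match: F0=0 F1=1 F2=4; commitIndex=1
Op 6: append 1 -> log_len=5
Op 7: F1 acks idx 2 -> match: F0=0 F1=2 F2=4; commitIndex=2
Op 8: F0 acks idx 1 -> match: F0=1 F1=2 F2=4; commitIndex=2

Answer: 4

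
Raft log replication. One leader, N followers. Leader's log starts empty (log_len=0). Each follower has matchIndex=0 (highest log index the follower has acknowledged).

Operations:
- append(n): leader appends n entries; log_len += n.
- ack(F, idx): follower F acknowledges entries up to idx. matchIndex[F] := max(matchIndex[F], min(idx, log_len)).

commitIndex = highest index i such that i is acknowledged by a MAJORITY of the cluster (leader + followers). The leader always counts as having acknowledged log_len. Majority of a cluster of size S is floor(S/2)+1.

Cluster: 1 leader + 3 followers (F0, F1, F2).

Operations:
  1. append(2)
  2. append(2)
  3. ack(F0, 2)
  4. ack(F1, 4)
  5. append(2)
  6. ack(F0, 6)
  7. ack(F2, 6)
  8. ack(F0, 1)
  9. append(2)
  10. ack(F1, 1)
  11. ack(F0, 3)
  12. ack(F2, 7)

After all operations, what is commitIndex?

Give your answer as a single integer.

Op 1: append 2 -> log_len=2
Op 2: append 2 -> log_len=4
Op 3: F0 acks idx 2 -> match: F0=2 F1=0 F2=0; commitIndex=0
Op 4: F1 acks idx 4 -> match: F0=2 F1=4 F2=0; commitIndex=2
Op 5: append 2 -> log_len=6
Op 6: F0 acks idx 6 -> match: F0=6 F1=4 F2=0; commitIndex=4
Op 7: F2 acks idx 6 -> match: F0=6 F1=4 F2=6; commitIndex=6
Op 8: F0 acks idx 1 -> match: F0=6 F1=4 F2=6; commitIndex=6
Op 9: append 2 -> log_len=8
Op 10: F1 acks idx 1 -> match: F0=6 F1=4 F2=6; commitIndex=6
Op 11: F0 acks idx 3 -> match: F0=6 F1=4 F2=6; commitIndex=6
Op 12: F2 acks idx 7 -> match: F0=6 F1=4 F2=7; commitIndex=6

Answer: 6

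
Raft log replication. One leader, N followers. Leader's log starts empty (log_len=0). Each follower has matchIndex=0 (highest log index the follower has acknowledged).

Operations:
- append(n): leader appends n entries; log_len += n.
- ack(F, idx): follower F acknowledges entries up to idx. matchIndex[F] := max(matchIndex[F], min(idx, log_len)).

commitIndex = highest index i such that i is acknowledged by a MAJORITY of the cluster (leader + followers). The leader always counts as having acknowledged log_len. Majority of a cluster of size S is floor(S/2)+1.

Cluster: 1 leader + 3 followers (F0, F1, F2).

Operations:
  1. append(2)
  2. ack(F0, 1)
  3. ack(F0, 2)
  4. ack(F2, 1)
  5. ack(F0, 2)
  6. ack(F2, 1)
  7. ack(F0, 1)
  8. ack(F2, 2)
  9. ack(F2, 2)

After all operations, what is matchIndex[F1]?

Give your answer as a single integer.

Answer: 0

Derivation:
Op 1: append 2 -> log_len=2
Op 2: F0 acks idx 1 -> match: F0=1 F1=0 F2=0; commitIndex=0
Op 3: F0 acks idx 2 -> match: F0=2 F1=0 F2=0; commitIndex=0
Op 4: F2 acks idx 1 -> match: F0=2 F1=0 F2=1; commitIndex=1
Op 5: F0 acks idx 2 -> match: F0=2 F1=0 F2=1; commitIndex=1
Op 6: F2 acks idx 1 -> match: F0=2 F1=0 F2=1; commitIndex=1
Op 7: F0 acks idx 1 -> match: F0=2 F1=0 F2=1; commitIndex=1
Op 8: F2 acks idx 2 -> match: F0=2 F1=0 F2=2; commitIndex=2
Op 9: F2 acks idx 2 -> match: F0=2 F1=0 F2=2; commitIndex=2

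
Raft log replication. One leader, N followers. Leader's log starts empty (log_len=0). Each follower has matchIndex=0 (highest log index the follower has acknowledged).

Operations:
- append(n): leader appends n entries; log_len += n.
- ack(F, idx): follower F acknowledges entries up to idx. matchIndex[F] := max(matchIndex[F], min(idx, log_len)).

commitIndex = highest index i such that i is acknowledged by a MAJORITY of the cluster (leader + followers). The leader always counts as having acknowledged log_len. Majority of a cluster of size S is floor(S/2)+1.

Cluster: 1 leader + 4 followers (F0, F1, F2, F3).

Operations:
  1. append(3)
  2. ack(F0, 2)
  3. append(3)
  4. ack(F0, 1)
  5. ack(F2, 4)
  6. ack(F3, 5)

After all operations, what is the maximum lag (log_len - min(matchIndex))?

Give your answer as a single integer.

Op 1: append 3 -> log_len=3
Op 2: F0 acks idx 2 -> match: F0=2 F1=0 F2=0 F3=0; commitIndex=0
Op 3: append 3 -> log_len=6
Op 4: F0 acks idx 1 -> match: F0=2 F1=0 F2=0 F3=0; commitIndex=0
Op 5: F2 acks idx 4 -> match: F0=2 F1=0 F2=4 F3=0; commitIndex=2
Op 6: F3 acks idx 5 -> match: F0=2 F1=0 F2=4 F3=5; commitIndex=4

Answer: 6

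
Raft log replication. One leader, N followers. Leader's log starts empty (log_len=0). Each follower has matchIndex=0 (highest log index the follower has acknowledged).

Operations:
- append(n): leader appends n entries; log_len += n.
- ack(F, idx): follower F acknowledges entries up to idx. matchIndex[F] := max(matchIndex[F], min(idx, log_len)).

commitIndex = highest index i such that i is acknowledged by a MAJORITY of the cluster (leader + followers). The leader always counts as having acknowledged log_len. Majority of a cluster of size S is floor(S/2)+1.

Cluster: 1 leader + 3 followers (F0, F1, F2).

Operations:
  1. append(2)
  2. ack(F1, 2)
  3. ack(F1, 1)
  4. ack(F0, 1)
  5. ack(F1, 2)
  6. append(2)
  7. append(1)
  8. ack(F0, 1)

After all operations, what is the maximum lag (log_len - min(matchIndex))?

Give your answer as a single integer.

Op 1: append 2 -> log_len=2
Op 2: F1 acks idx 2 -> match: F0=0 F1=2 F2=0; commitIndex=0
Op 3: F1 acks idx 1 -> match: F0=0 F1=2 F2=0; commitIndex=0
Op 4: F0 acks idx 1 -> match: F0=1 F1=2 F2=0; commitIndex=1
Op 5: F1 acks idx 2 -> match: F0=1 F1=2 F2=0; commitIndex=1
Op 6: append 2 -> log_len=4
Op 7: append 1 -> log_len=5
Op 8: F0 acks idx 1 -> match: F0=1 F1=2 F2=0; commitIndex=1

Answer: 5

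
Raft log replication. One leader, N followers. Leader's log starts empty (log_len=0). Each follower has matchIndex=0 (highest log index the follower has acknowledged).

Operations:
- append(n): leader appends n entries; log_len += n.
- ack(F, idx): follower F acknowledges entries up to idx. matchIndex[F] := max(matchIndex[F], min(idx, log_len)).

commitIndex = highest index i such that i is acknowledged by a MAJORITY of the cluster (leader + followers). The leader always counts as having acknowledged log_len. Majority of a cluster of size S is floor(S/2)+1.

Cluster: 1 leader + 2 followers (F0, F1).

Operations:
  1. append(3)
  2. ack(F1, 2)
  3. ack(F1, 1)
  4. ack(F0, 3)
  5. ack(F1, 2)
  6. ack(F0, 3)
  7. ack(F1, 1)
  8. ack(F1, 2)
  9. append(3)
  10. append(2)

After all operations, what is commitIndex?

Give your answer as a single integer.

Answer: 3

Derivation:
Op 1: append 3 -> log_len=3
Op 2: F1 acks idx 2 -> match: F0=0 F1=2; commitIndex=2
Op 3: F1 acks idx 1 -> match: F0=0 F1=2; commitIndex=2
Op 4: F0 acks idx 3 -> match: F0=3 F1=2; commitIndex=3
Op 5: F1 acks idx 2 -> match: F0=3 F1=2; commitIndex=3
Op 6: F0 acks idx 3 -> match: F0=3 F1=2; commitIndex=3
Op 7: F1 acks idx 1 -> match: F0=3 F1=2; commitIndex=3
Op 8: F1 acks idx 2 -> match: F0=3 F1=2; commitIndex=3
Op 9: append 3 -> log_len=6
Op 10: append 2 -> log_len=8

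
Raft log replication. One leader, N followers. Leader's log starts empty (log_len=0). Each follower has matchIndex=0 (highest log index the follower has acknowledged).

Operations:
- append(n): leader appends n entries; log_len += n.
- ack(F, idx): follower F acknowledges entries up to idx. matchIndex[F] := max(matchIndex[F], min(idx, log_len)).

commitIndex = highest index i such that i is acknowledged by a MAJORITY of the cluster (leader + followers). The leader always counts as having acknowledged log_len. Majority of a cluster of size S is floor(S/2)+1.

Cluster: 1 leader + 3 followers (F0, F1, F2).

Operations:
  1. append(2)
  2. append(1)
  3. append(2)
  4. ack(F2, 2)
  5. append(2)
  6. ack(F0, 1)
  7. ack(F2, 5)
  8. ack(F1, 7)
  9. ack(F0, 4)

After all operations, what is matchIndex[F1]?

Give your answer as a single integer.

Answer: 7

Derivation:
Op 1: append 2 -> log_len=2
Op 2: append 1 -> log_len=3
Op 3: append 2 -> log_len=5
Op 4: F2 acks idx 2 -> match: F0=0 F1=0 F2=2; commitIndex=0
Op 5: append 2 -> log_len=7
Op 6: F0 acks idx 1 -> match: F0=1 F1=0 F2=2; commitIndex=1
Op 7: F2 acks idx 5 -> match: F0=1 F1=0 F2=5; commitIndex=1
Op 8: F1 acks idx 7 -> match: F0=1 F1=7 F2=5; commitIndex=5
Op 9: F0 acks idx 4 -> match: F0=4 F1=7 F2=5; commitIndex=5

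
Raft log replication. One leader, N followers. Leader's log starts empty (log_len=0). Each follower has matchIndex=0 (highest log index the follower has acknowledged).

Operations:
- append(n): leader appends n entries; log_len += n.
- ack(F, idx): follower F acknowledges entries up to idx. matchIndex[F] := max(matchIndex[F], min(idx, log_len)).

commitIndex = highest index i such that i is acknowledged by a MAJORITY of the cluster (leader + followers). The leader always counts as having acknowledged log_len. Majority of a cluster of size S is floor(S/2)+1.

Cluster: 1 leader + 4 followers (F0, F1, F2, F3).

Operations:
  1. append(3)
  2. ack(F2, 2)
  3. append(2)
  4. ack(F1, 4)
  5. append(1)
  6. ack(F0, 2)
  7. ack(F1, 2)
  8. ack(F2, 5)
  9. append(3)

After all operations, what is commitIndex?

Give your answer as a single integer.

Op 1: append 3 -> log_len=3
Op 2: F2 acks idx 2 -> match: F0=0 F1=0 F2=2 F3=0; commitIndex=0
Op 3: append 2 -> log_len=5
Op 4: F1 acks idx 4 -> match: F0=0 F1=4 F2=2 F3=0; commitIndex=2
Op 5: append 1 -> log_len=6
Op 6: F0 acks idx 2 -> match: F0=2 F1=4 F2=2 F3=0; commitIndex=2
Op 7: F1 acks idx 2 -> match: F0=2 F1=4 F2=2 F3=0; commitIndex=2
Op 8: F2 acks idx 5 -> match: F0=2 F1=4 F2=5 F3=0; commitIndex=4
Op 9: append 3 -> log_len=9

Answer: 4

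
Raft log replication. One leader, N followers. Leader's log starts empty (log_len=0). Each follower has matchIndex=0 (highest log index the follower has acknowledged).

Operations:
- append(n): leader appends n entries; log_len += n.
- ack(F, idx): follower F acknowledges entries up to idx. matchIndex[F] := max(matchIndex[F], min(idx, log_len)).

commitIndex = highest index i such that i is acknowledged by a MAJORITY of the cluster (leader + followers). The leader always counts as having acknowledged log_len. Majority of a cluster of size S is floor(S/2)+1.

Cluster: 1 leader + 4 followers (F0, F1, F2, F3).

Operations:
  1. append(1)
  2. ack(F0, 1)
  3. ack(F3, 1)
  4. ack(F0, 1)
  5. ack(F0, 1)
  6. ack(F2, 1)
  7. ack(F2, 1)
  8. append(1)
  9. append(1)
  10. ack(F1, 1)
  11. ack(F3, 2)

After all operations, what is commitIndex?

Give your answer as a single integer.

Op 1: append 1 -> log_len=1
Op 2: F0 acks idx 1 -> match: F0=1 F1=0 F2=0 F3=0; commitIndex=0
Op 3: F3 acks idx 1 -> match: F0=1 F1=0 F2=0 F3=1; commitIndex=1
Op 4: F0 acks idx 1 -> match: F0=1 F1=0 F2=0 F3=1; commitIndex=1
Op 5: F0 acks idx 1 -> match: F0=1 F1=0 F2=0 F3=1; commitIndex=1
Op 6: F2 acks idx 1 -> match: F0=1 F1=0 F2=1 F3=1; commitIndex=1
Op 7: F2 acks idx 1 -> match: F0=1 F1=0 F2=1 F3=1; commitIndex=1
Op 8: append 1 -> log_len=2
Op 9: append 1 -> log_len=3
Op 10: F1 acks idx 1 -> match: F0=1 F1=1 F2=1 F3=1; commitIndex=1
Op 11: F3 acks idx 2 -> match: F0=1 F1=1 F2=1 F3=2; commitIndex=1

Answer: 1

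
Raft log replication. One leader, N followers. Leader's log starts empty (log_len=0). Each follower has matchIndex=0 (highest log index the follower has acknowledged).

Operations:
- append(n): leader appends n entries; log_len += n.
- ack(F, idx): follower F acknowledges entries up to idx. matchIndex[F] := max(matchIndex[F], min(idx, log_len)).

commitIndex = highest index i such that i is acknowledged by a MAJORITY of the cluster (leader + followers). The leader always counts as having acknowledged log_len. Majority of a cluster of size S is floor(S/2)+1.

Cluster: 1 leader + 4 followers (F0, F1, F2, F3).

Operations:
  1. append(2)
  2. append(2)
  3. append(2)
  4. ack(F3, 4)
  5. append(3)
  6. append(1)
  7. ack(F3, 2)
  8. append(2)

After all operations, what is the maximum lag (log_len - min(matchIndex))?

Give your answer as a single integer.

Op 1: append 2 -> log_len=2
Op 2: append 2 -> log_len=4
Op 3: append 2 -> log_len=6
Op 4: F3 acks idx 4 -> match: F0=0 F1=0 F2=0 F3=4; commitIndex=0
Op 5: append 3 -> log_len=9
Op 6: append 1 -> log_len=10
Op 7: F3 acks idx 2 -> match: F0=0 F1=0 F2=0 F3=4; commitIndex=0
Op 8: append 2 -> log_len=12

Answer: 12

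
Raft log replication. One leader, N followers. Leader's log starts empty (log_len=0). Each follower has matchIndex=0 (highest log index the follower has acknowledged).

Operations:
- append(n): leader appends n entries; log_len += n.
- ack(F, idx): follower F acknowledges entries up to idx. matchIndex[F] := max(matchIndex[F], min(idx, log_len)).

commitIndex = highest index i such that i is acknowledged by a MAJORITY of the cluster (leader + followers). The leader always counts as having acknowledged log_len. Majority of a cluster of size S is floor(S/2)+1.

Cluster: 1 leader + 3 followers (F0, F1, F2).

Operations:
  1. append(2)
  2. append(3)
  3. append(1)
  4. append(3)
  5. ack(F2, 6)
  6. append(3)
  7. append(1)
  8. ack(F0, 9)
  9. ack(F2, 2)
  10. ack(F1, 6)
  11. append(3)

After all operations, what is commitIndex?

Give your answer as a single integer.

Answer: 6

Derivation:
Op 1: append 2 -> log_len=2
Op 2: append 3 -> log_len=5
Op 3: append 1 -> log_len=6
Op 4: append 3 -> log_len=9
Op 5: F2 acks idx 6 -> match: F0=0 F1=0 F2=6; commitIndex=0
Op 6: append 3 -> log_len=12
Op 7: append 1 -> log_len=13
Op 8: F0 acks idx 9 -> match: F0=9 F1=0 F2=6; commitIndex=6
Op 9: F2 acks idx 2 -> match: F0=9 F1=0 F2=6; commitIndex=6
Op 10: F1 acks idx 6 -> match: F0=9 F1=6 F2=6; commitIndex=6
Op 11: append 3 -> log_len=16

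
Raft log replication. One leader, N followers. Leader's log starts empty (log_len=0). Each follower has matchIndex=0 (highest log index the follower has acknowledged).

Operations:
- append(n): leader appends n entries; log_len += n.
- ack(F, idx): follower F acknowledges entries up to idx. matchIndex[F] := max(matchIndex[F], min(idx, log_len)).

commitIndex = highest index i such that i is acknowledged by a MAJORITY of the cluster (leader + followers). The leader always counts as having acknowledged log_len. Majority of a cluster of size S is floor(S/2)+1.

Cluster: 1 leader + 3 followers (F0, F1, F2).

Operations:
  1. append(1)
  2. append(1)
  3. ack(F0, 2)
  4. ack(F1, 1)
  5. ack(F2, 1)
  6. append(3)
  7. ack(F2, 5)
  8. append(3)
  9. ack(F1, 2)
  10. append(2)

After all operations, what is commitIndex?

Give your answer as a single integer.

Answer: 2

Derivation:
Op 1: append 1 -> log_len=1
Op 2: append 1 -> log_len=2
Op 3: F0 acks idx 2 -> match: F0=2 F1=0 F2=0; commitIndex=0
Op 4: F1 acks idx 1 -> match: F0=2 F1=1 F2=0; commitIndex=1
Op 5: F2 acks idx 1 -> match: F0=2 F1=1 F2=1; commitIndex=1
Op 6: append 3 -> log_len=5
Op 7: F2 acks idx 5 -> match: F0=2 F1=1 F2=5; commitIndex=2
Op 8: append 3 -> log_len=8
Op 9: F1 acks idx 2 -> match: F0=2 F1=2 F2=5; commitIndex=2
Op 10: append 2 -> log_len=10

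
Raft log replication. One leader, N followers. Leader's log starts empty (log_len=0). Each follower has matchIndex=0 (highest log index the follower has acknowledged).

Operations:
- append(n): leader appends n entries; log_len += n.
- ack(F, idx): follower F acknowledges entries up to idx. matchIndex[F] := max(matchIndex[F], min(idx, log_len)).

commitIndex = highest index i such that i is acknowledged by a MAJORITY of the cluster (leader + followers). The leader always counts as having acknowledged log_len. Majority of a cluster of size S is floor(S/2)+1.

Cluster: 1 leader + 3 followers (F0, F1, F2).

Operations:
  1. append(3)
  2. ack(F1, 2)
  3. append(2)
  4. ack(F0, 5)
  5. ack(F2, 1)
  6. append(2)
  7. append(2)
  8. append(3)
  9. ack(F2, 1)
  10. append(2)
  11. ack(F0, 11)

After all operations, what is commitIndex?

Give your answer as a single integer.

Op 1: append 3 -> log_len=3
Op 2: F1 acks idx 2 -> match: F0=0 F1=2 F2=0; commitIndex=0
Op 3: append 2 -> log_len=5
Op 4: F0 acks idx 5 -> match: F0=5 F1=2 F2=0; commitIndex=2
Op 5: F2 acks idx 1 -> match: F0=5 F1=2 F2=1; commitIndex=2
Op 6: append 2 -> log_len=7
Op 7: append 2 -> log_len=9
Op 8: append 3 -> log_len=12
Op 9: F2 acks idx 1 -> match: F0=5 F1=2 F2=1; commitIndex=2
Op 10: append 2 -> log_len=14
Op 11: F0 acks idx 11 -> match: F0=11 F1=2 F2=1; commitIndex=2

Answer: 2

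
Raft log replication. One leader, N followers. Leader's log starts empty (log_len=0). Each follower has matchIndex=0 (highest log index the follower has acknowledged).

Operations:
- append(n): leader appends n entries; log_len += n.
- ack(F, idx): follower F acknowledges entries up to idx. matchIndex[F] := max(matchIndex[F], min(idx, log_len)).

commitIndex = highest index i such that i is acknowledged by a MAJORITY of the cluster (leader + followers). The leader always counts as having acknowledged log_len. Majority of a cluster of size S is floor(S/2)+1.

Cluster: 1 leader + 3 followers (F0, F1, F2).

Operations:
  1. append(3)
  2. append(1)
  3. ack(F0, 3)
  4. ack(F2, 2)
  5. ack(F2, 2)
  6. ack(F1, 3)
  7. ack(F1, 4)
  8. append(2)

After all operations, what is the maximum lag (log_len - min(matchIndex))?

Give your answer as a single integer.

Op 1: append 3 -> log_len=3
Op 2: append 1 -> log_len=4
Op 3: F0 acks idx 3 -> match: F0=3 F1=0 F2=0; commitIndex=0
Op 4: F2 acks idx 2 -> match: F0=3 F1=0 F2=2; commitIndex=2
Op 5: F2 acks idx 2 -> match: F0=3 F1=0 F2=2; commitIndex=2
Op 6: F1 acks idx 3 -> match: F0=3 F1=3 F2=2; commitIndex=3
Op 7: F1 acks idx 4 -> match: F0=3 F1=4 F2=2; commitIndex=3
Op 8: append 2 -> log_len=6

Answer: 4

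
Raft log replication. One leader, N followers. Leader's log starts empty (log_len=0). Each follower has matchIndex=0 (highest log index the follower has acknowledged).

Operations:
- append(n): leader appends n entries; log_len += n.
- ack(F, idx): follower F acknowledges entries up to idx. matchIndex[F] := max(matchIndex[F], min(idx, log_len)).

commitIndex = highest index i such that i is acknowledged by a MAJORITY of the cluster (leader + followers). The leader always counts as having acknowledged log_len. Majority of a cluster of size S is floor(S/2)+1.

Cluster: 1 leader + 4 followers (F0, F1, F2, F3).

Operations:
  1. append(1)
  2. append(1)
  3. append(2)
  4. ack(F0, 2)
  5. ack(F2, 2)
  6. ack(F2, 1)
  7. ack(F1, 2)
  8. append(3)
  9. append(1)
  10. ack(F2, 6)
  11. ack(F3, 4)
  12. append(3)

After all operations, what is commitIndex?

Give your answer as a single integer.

Answer: 4

Derivation:
Op 1: append 1 -> log_len=1
Op 2: append 1 -> log_len=2
Op 3: append 2 -> log_len=4
Op 4: F0 acks idx 2 -> match: F0=2 F1=0 F2=0 F3=0; commitIndex=0
Op 5: F2 acks idx 2 -> match: F0=2 F1=0 F2=2 F3=0; commitIndex=2
Op 6: F2 acks idx 1 -> match: F0=2 F1=0 F2=2 F3=0; commitIndex=2
Op 7: F1 acks idx 2 -> match: F0=2 F1=2 F2=2 F3=0; commitIndex=2
Op 8: append 3 -> log_len=7
Op 9: append 1 -> log_len=8
Op 10: F2 acks idx 6 -> match: F0=2 F1=2 F2=6 F3=0; commitIndex=2
Op 11: F3 acks idx 4 -> match: F0=2 F1=2 F2=6 F3=4; commitIndex=4
Op 12: append 3 -> log_len=11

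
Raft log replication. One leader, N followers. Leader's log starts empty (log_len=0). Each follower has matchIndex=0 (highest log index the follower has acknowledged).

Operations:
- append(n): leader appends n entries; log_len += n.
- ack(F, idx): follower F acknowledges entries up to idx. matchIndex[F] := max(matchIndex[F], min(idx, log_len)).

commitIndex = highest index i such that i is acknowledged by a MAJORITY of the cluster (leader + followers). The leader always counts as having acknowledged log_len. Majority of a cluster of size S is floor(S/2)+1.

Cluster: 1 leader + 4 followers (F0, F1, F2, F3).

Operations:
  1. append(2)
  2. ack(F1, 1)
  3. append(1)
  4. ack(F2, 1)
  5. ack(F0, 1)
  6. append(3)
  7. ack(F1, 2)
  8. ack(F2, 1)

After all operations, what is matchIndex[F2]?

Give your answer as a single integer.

Op 1: append 2 -> log_len=2
Op 2: F1 acks idx 1 -> match: F0=0 F1=1 F2=0 F3=0; commitIndex=0
Op 3: append 1 -> log_len=3
Op 4: F2 acks idx 1 -> match: F0=0 F1=1 F2=1 F3=0; commitIndex=1
Op 5: F0 acks idx 1 -> match: F0=1 F1=1 F2=1 F3=0; commitIndex=1
Op 6: append 3 -> log_len=6
Op 7: F1 acks idx 2 -> match: F0=1 F1=2 F2=1 F3=0; commitIndex=1
Op 8: F2 acks idx 1 -> match: F0=1 F1=2 F2=1 F3=0; commitIndex=1

Answer: 1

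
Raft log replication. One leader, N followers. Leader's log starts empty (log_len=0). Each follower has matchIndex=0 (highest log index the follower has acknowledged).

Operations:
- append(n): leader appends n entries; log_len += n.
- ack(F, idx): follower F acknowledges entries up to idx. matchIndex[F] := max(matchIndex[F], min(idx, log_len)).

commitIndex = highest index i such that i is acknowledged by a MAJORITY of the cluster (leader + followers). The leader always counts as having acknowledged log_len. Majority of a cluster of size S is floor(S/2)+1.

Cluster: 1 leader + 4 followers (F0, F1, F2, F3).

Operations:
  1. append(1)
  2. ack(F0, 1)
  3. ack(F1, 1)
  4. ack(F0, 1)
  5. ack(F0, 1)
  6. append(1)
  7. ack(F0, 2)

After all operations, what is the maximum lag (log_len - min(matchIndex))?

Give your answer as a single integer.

Answer: 2

Derivation:
Op 1: append 1 -> log_len=1
Op 2: F0 acks idx 1 -> match: F0=1 F1=0 F2=0 F3=0; commitIndex=0
Op 3: F1 acks idx 1 -> match: F0=1 F1=1 F2=0 F3=0; commitIndex=1
Op 4: F0 acks idx 1 -> match: F0=1 F1=1 F2=0 F3=0; commitIndex=1
Op 5: F0 acks idx 1 -> match: F0=1 F1=1 F2=0 F3=0; commitIndex=1
Op 6: append 1 -> log_len=2
Op 7: F0 acks idx 2 -> match: F0=2 F1=1 F2=0 F3=0; commitIndex=1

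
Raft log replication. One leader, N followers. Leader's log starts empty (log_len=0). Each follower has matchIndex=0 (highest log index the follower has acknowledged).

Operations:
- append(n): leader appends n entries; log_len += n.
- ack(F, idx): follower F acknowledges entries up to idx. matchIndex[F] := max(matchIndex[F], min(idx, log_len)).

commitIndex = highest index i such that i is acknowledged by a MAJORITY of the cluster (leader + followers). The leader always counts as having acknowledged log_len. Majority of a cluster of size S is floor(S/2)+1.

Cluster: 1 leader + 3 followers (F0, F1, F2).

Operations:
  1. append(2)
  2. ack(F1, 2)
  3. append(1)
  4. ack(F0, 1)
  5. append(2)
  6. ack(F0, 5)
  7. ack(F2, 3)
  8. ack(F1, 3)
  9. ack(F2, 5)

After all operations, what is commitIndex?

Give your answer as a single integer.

Answer: 5

Derivation:
Op 1: append 2 -> log_len=2
Op 2: F1 acks idx 2 -> match: F0=0 F1=2 F2=0; commitIndex=0
Op 3: append 1 -> log_len=3
Op 4: F0 acks idx 1 -> match: F0=1 F1=2 F2=0; commitIndex=1
Op 5: append 2 -> log_len=5
Op 6: F0 acks idx 5 -> match: F0=5 F1=2 F2=0; commitIndex=2
Op 7: F2 acks idx 3 -> match: F0=5 F1=2 F2=3; commitIndex=3
Op 8: F1 acks idx 3 -> match: F0=5 F1=3 F2=3; commitIndex=3
Op 9: F2 acks idx 5 -> match: F0=5 F1=3 F2=5; commitIndex=5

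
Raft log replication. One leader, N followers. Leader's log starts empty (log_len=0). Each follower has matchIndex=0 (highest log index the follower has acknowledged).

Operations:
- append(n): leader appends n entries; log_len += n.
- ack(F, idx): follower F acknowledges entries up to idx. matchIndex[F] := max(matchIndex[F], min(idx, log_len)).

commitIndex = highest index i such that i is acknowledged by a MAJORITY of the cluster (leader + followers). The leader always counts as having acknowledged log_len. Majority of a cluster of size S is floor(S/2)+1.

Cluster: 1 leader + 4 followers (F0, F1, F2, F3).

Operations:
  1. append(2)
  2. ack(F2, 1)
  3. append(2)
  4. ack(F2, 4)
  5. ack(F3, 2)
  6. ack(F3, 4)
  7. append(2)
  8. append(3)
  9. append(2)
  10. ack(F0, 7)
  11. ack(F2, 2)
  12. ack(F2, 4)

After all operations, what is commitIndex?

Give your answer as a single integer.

Answer: 4

Derivation:
Op 1: append 2 -> log_len=2
Op 2: F2 acks idx 1 -> match: F0=0 F1=0 F2=1 F3=0; commitIndex=0
Op 3: append 2 -> log_len=4
Op 4: F2 acks idx 4 -> match: F0=0 F1=0 F2=4 F3=0; commitIndex=0
Op 5: F3 acks idx 2 -> match: F0=0 F1=0 F2=4 F3=2; commitIndex=2
Op 6: F3 acks idx 4 -> match: F0=0 F1=0 F2=4 F3=4; commitIndex=4
Op 7: append 2 -> log_len=6
Op 8: append 3 -> log_len=9
Op 9: append 2 -> log_len=11
Op 10: F0 acks idx 7 -> match: F0=7 F1=0 F2=4 F3=4; commitIndex=4
Op 11: F2 acks idx 2 -> match: F0=7 F1=0 F2=4 F3=4; commitIndex=4
Op 12: F2 acks idx 4 -> match: F0=7 F1=0 F2=4 F3=4; commitIndex=4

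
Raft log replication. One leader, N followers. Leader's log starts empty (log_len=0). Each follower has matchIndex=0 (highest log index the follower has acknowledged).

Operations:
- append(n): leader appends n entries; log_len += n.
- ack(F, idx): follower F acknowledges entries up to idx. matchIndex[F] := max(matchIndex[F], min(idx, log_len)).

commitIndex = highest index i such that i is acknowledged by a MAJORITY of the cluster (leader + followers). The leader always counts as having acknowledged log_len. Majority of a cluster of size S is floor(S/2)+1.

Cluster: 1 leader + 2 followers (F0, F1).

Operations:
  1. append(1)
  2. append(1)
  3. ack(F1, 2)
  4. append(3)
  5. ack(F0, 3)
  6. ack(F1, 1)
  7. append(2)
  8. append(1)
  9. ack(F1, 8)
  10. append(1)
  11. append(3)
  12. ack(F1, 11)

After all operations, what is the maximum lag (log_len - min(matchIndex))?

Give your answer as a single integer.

Answer: 9

Derivation:
Op 1: append 1 -> log_len=1
Op 2: append 1 -> log_len=2
Op 3: F1 acks idx 2 -> match: F0=0 F1=2; commitIndex=2
Op 4: append 3 -> log_len=5
Op 5: F0 acks idx 3 -> match: F0=3 F1=2; commitIndex=3
Op 6: F1 acks idx 1 -> match: F0=3 F1=2; commitIndex=3
Op 7: append 2 -> log_len=7
Op 8: append 1 -> log_len=8
Op 9: F1 acks idx 8 -> match: F0=3 F1=8; commitIndex=8
Op 10: append 1 -> log_len=9
Op 11: append 3 -> log_len=12
Op 12: F1 acks idx 11 -> match: F0=3 F1=11; commitIndex=11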